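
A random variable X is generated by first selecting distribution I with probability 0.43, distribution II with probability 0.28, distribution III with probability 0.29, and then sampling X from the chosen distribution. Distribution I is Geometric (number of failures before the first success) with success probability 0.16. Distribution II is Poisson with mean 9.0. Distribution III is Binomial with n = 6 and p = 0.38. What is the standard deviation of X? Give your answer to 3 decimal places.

4.848

Per component, I: μ=5.25, E[X²]=60.375; II: μ=9, E[X²]=90; III: μ=2.28, E[X²]=6.612.
E[X] = 0.43·5.25 + 0.28·9 + 0.29·2.28 = 5.4387.
E[X²] = 0.43·60.375 + 0.28·90 + 0.29·6.612 = 53.0787.
Var(X) = E[X²] − (E[X])² = 53.0787 − 29.5795 = 23.4993.
SD(X) = √23.4993 = 4.8476.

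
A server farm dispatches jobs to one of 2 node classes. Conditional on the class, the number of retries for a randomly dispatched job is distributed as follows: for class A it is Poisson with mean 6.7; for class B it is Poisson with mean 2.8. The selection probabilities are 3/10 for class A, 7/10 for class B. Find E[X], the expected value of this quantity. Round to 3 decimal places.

3.970

Component means — A: 6.7; B: 2.8.
E[X] = 0.3·6.7 + 0.7·2.8 = 3.97.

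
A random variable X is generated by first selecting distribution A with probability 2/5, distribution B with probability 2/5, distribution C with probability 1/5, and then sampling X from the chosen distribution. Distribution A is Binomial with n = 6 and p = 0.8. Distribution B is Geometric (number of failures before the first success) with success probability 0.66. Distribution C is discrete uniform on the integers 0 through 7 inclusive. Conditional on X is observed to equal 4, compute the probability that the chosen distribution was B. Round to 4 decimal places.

0.0278

Likelihoods P(X=4 | ·): A: 0.24576; B: 0.00881982; C: 0.125.
Posterior ∝ prior × likelihood. Numerator for B: 0.4·0.00881982 = 0.00352793.
Normalizing constant: 0.4·0.24576 + 0.4·0.00881982 + 0.2·0.125 = 0.126832.
P(B | observation) = 0.00352793 / 0.126832 = 0.0278158.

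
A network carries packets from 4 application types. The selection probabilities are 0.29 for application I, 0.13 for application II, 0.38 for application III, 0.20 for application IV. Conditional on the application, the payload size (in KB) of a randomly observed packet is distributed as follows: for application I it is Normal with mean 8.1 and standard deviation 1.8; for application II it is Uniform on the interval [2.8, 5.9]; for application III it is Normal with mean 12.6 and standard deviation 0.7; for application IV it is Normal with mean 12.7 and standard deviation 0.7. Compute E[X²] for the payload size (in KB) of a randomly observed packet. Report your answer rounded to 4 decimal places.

For each component E[X²] = Var + (mean)², giving I: 68.85; II: 19.7233; III: 159.25; IV: 161.78.
Overall E[X²] = 0.29·68.85 + 0.13·19.7233 + 0.38·159.25 + 0.2·161.78 = 115.402.

115.4015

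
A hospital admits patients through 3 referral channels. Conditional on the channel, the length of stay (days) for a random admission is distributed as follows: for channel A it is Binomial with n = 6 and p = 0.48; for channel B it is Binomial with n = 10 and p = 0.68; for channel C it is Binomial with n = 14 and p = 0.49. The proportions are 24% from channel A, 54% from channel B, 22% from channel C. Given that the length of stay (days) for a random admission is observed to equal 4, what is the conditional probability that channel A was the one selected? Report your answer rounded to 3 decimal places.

0.557

Likelihoods P(X=4 | ·): A: 0.215309; B: 0.048212; C: 0.0686942.
Posterior ∝ prior × likelihood. Numerator for A: 0.24·0.215309 = 0.0516742.
Normalizing constant: 0.24·0.215309 + 0.54·0.048212 + 0.22·0.0686942 = 0.0928214.
P(A | observation) = 0.0516742 / 0.0928214 = 0.556706.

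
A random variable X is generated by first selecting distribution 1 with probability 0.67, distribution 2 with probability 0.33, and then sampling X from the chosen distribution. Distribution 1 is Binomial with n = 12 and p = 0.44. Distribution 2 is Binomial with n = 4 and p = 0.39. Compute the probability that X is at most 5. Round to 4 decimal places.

0.7020

Conditional on each component, P(X ≤ 5): 1: 0.555199; 2: 1.
By total probability, P(X ≤ 5) = 0.67·0.555199 + 0.33·1 = 0.701983.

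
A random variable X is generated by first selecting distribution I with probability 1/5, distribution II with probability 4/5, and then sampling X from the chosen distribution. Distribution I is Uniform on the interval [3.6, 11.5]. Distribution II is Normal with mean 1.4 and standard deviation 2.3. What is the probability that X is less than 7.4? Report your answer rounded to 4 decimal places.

0.8926

Conditional on each component, P(X < 7.4): I: 0.481013; II: 0.995456.
By total probability, P(X < 7.4) = 0.2·0.481013 + 0.8·0.995456 = 0.892567.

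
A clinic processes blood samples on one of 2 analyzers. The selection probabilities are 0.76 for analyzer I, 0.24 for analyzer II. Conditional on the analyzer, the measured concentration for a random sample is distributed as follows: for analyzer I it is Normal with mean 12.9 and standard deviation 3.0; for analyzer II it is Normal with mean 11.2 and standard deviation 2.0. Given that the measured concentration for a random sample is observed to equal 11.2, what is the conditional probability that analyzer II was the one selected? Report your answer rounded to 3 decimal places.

0.357

Likelihoods f(11.2 | ·): I: 0.113256; II: 0.199471.
Posterior ∝ prior × likelihood. Numerator for II: 0.24·0.199471 = 0.0478731.
Normalizing constant: 0.76·0.113256 + 0.24·0.199471 = 0.133947.
P(II | observation) = 0.0478731 / 0.133947 = 0.357402.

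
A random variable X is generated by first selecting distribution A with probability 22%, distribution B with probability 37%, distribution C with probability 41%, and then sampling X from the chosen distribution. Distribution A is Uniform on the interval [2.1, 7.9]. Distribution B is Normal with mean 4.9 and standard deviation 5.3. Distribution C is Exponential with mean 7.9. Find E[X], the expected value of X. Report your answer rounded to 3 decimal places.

Component means — A: 5; B: 4.9; C: 7.9.
E[X] = 0.22·5 + 0.37·4.9 + 0.41·7.9 = 6.152.

6.152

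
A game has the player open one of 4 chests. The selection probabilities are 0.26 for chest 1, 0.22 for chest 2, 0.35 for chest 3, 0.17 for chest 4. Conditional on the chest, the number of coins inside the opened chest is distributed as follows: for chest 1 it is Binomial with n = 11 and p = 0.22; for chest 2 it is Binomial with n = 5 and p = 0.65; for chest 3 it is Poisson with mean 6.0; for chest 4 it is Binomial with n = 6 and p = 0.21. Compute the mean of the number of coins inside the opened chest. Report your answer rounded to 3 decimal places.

3.658

Component means — 1: 2.42; 2: 3.25; 3: 6; 4: 1.26.
E[X] = 0.26·2.42 + 0.22·3.25 + 0.35·6 + 0.17·1.26 = 3.6584.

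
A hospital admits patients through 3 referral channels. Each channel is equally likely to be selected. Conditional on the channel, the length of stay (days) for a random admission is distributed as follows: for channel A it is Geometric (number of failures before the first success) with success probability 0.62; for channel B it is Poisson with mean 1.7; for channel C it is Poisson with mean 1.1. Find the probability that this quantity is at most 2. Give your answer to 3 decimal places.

0.868

Conditional on each channel, P(X ≤ 2): A: 0.945128; B: 0.757223; C: 0.900416.
By total probability, P(X ≤ 2) = 0.333333·0.945128 + 0.333333·0.757223 + 0.333333·0.900416 = 0.867589.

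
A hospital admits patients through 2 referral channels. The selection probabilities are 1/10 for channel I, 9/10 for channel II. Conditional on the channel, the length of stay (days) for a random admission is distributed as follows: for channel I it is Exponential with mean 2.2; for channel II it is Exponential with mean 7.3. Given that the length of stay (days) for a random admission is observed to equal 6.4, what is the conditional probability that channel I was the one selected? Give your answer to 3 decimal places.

0.046

Likelihoods f(6.4 | ·): I: 0.0247842; II: 0.0570067.
Posterior ∝ prior × likelihood. Numerator for I: 0.1·0.0247842 = 0.00247842.
Normalizing constant: 0.1·0.0247842 + 0.9·0.0570067 = 0.0537844.
P(I | observation) = 0.00247842 / 0.0537844 = 0.0460806.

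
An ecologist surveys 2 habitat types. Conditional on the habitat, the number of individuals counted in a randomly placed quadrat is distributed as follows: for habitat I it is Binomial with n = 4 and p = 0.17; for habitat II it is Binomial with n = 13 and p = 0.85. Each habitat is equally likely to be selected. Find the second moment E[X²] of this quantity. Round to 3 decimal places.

62.393

For each component E[X²] = Var + (mean)², giving I: 1.0268; II: 123.76.
Overall E[X²] = 0.5·1.0268 + 0.5·123.76 = 62.3934.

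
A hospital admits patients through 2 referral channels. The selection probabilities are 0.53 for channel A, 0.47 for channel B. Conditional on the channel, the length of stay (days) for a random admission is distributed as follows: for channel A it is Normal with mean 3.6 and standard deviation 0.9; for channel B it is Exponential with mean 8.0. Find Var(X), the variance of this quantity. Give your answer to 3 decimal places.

Per component, A: μ=3.6, E[X²]=13.77; B: μ=8, E[X²]=128.
E[X] = 0.53·3.6 + 0.47·8 = 5.668.
E[X²] = 0.53·13.77 + 0.47·128 = 67.4581.
Var(X) = E[X²] − (E[X])² = 67.4581 − 32.1262 = 35.3319.

35.332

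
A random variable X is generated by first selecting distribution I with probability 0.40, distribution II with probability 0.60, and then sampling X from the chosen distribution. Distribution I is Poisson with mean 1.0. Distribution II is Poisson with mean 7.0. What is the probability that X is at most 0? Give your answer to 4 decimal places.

Conditional on each component, P(X ≤ 0): I: 0.367879; II: 0.000911882.
By total probability, P(X ≤ 0) = 0.4·0.367879 + 0.6·0.000911882 = 0.147699.

0.1477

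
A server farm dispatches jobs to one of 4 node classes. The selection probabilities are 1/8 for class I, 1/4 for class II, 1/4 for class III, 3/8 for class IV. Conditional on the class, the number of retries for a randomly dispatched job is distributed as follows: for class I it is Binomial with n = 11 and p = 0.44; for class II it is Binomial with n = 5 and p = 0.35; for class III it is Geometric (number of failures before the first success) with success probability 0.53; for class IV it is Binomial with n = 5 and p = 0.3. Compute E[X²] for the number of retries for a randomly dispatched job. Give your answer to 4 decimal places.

6.1694

For each component E[X²] = Var + (mean)², giving I: 26.136; II: 4.2; III: 2.45959; IV: 3.3.
Overall E[X²] = 0.125·26.136 + 0.25·4.2 + 0.25·2.45959 + 0.375·3.3 = 6.1694.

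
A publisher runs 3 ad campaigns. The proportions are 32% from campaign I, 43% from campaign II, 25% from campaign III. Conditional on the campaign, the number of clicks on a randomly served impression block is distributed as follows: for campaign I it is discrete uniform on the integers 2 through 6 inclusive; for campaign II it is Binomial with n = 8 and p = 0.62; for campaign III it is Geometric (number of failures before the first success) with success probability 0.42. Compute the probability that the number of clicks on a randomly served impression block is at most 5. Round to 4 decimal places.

Conditional on each campaign, P(X ≤ 5): I: 0.8; II: 0.641454; III: 0.961931.
By total probability, P(X ≤ 5) = 0.32·0.8 + 0.43·0.641454 + 0.25·0.961931 = 0.772308.

0.7723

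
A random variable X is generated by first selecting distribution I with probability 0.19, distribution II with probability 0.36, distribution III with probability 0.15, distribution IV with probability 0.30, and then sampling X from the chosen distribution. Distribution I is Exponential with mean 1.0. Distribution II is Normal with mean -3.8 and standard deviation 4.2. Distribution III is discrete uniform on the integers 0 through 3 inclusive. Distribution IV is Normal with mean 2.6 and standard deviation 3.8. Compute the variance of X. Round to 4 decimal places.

18.7839

Per component, I: μ=1, E[X²]=2; II: μ=-3.8, E[X²]=32.08; III: μ=1.5, E[X²]=3.5; IV: μ=2.6, E[X²]=21.2.
E[X] = 0.19·1 + 0.36·-3.8 + 0.15·1.5 + 0.3·2.6 = -0.173.
E[X²] = 0.19·2 + 0.36·32.08 + 0.15·3.5 + 0.3·21.2 = 18.8138.
Var(X) = E[X²] − (E[X])² = 18.8138 − 0.029929 = 18.7839.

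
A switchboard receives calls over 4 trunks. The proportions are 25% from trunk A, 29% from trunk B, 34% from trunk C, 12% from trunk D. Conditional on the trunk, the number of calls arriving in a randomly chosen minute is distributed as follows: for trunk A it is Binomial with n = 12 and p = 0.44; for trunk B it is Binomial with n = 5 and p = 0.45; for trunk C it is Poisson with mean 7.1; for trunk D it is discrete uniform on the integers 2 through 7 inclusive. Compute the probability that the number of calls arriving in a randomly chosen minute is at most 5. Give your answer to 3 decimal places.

0.607

Conditional on each trunk, P(X ≤ 5): A: 0.555199; B: 1; C: 0.288119; D: 0.666667.
By total probability, P(X ≤ 5) = 0.25·0.555199 + 0.29·1 + 0.34·0.288119 + 0.12·0.666667 = 0.60676.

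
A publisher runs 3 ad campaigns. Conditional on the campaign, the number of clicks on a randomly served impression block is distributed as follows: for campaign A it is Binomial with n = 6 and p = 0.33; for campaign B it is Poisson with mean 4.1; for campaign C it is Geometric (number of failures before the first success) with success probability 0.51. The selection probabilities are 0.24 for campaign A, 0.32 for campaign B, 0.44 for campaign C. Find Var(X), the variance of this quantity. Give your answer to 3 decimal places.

Per component, A: μ=1.98, E[X²]=5.247; B: μ=4.1, E[X²]=20.91; C: μ=0.960784, E[X²]=2.807.
E[X] = 0.24·1.98 + 0.32·4.1 + 0.44·0.960784 = 2.20995.
E[X²] = 0.24·5.247 + 0.32·20.91 + 0.44·2.807 = 9.18556.
Var(X) = E[X²] − (E[X])² = 9.18556 − 4.88386 = 4.3017.

4.302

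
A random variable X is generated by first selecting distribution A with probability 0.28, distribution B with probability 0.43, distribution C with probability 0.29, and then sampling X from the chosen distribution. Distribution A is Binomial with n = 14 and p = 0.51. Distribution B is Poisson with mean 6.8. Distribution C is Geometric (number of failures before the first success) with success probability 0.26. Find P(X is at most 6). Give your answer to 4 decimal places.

0.5637

Conditional on each component, P(X ≤ 6): A: 0.366254; B: 0.479916; C: 0.878487.
By total probability, P(X ≤ 6) = 0.28·0.366254 + 0.43·0.479916 + 0.29·0.878487 = 0.563676.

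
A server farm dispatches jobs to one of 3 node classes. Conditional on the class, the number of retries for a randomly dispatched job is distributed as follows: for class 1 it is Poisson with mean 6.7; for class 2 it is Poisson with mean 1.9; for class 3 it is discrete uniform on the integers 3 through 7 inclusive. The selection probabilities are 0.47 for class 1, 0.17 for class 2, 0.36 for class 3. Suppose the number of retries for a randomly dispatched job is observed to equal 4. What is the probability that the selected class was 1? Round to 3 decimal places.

Likelihoods P(X=4 | ·): 1: 0.103351; 2: 0.0812164; 3: 0.2.
Posterior ∝ prior × likelihood. Numerator for 1: 0.47·0.103351 = 0.048575.
Normalizing constant: 0.47·0.103351 + 0.17·0.0812164 + 0.36·0.2 = 0.134382.
P(1 | observation) = 0.048575 / 0.134382 = 0.36147.

0.361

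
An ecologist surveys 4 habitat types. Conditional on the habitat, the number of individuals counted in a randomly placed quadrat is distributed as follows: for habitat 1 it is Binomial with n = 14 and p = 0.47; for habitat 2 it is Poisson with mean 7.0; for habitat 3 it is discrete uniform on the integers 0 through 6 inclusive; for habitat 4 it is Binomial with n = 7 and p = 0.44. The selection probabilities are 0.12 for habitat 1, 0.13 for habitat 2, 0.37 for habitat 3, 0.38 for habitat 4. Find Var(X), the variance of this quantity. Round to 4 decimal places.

6.1239

Per component, 1: μ=6.58, E[X²]=46.7838; 2: μ=7, E[X²]=56; 3: μ=3, E[X²]=13; 4: μ=3.08, E[X²]=11.2112.
E[X] = 0.12·6.58 + 0.13·7 + 0.37·3 + 0.38·3.08 = 3.98.
E[X²] = 0.12·46.7838 + 0.13·56 + 0.37·13 + 0.38·11.2112 = 21.9643.
Var(X) = E[X²] − (E[X])² = 21.9643 − 15.8404 = 6.12391.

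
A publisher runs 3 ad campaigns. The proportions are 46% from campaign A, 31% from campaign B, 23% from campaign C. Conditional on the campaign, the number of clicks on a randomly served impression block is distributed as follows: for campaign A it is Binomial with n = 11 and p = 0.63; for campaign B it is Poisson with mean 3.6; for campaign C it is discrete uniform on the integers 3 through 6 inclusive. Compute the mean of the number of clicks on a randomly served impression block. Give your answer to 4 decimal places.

5.3388

Component means — A: 6.93; B: 3.6; C: 4.5.
E[X] = 0.46·6.93 + 0.31·3.6 + 0.23·4.5 = 5.3388.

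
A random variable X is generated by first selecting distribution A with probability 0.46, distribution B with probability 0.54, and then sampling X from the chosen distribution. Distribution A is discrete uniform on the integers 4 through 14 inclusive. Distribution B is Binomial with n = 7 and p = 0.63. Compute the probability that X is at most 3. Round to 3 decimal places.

Conditional on each component, P(X ≤ 3): A: 0; B: 0.234082.
By total probability, P(X ≤ 3) = 0.46·0 + 0.54·0.234082 = 0.126404.

0.126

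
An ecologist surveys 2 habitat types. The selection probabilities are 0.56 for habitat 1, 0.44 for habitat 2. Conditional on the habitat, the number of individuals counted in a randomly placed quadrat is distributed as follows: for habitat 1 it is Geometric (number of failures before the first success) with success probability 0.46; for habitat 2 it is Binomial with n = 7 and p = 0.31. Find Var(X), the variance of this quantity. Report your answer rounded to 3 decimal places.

Per component, 1: μ=1.17391, E[X²]=3.93006; 2: μ=2.17, E[X²]=6.2062.
E[X] = 0.56·1.17391 + 0.44·2.17 = 1.61219.
E[X²] = 0.56·3.93006 + 0.44·6.2062 = 4.93156.
Var(X) = E[X²] − (E[X])² = 4.93156 − 2.59916 = 2.3324.

2.332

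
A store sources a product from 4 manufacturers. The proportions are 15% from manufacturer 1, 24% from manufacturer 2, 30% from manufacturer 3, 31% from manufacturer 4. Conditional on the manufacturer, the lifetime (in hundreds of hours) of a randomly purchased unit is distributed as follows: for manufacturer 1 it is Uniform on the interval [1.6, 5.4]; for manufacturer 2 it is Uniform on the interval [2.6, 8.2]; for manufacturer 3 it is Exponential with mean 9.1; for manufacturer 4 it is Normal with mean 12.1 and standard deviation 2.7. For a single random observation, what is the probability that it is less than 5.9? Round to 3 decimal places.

0.438

Conditional on each manufacturer, P(X < 5.9): 1: 1; 2: 0.589286; 3: 0.477093; 4: 0.0108295.
By total probability, P(X < 5.9) = 0.15·1 + 0.24·0.589286 + 0.3·0.477093 + 0.31·0.0108295 = 0.437914.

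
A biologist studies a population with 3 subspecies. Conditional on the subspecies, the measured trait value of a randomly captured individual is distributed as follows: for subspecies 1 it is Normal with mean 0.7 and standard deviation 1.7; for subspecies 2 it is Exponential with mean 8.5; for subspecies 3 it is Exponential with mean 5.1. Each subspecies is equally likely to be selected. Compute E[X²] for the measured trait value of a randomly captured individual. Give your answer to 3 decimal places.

66.633

For each component E[X²] = Var + (mean)², giving 1: 3.38; 2: 144.5; 3: 52.02.
Overall E[X²] = 0.333333·3.38 + 0.333333·144.5 + 0.333333·52.02 = 66.6333.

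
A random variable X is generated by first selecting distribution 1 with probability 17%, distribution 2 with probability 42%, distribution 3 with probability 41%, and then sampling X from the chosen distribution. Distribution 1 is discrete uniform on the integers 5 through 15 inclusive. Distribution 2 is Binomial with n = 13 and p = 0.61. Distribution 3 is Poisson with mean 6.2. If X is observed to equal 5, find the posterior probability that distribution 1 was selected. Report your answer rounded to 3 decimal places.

Likelihoods P(X=5 | ·): 1: 0.0909091; 2: 0.0581761; 3: 0.154936.
Posterior ∝ prior × likelihood. Numerator for 1: 0.17·0.0909091 = 0.0154545.
Normalizing constant: 0.17·0.0909091 + 0.42·0.0581761 + 0.41·0.154936 = 0.103412.
P(1 | observation) = 0.0154545 / 0.103412 = 0.149446.

0.149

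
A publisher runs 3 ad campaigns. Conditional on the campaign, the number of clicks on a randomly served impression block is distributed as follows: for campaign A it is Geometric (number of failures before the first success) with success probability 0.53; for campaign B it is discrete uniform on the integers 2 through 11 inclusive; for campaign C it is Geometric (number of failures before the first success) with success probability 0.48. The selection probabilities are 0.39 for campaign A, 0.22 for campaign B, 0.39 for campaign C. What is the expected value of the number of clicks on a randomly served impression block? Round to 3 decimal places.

2.198

Component means — A: 0.886792; B: 6.5; C: 1.08333.
E[X] = 0.39·0.886792 + 0.22·6.5 + 0.39·1.08333 = 2.19835.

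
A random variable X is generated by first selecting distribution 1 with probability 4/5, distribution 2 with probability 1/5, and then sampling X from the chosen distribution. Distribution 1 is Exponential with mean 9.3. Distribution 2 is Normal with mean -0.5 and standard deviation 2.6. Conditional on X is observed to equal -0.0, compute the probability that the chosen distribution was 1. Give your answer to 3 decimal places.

0.741

Likelihoods f(-0.0 | ·): 1: 0.107527; 2: 0.150628.
Posterior ∝ prior × likelihood. Numerator for 1: 0.8·0.107527 = 0.0860215.
Normalizing constant: 0.8·0.107527 + 0.2·0.150628 = 0.116147.
P(1 | observation) = 0.0860215 / 0.116147 = 0.740625.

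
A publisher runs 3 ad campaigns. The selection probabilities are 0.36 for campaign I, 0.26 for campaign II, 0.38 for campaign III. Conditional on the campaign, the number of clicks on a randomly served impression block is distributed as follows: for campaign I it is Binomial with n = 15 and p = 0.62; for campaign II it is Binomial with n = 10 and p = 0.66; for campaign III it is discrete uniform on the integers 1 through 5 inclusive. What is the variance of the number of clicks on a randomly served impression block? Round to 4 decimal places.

Per component, I: μ=9.3, E[X²]=90.024; II: μ=6.6, E[X²]=45.804; III: μ=3, E[X²]=11.
E[X] = 0.36·9.3 + 0.26·6.6 + 0.38·3 = 6.204.
E[X²] = 0.36·90.024 + 0.26·45.804 + 0.38·11 = 48.4977.
Var(X) = E[X²] − (E[X])² = 48.4977 − 38.4896 = 10.0081.

10.0081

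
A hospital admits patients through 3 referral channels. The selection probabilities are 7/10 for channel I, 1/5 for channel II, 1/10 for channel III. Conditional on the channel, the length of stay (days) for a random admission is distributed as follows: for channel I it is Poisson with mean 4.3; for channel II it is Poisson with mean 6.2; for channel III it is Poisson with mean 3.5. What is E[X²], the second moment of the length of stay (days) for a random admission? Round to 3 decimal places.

For each component E[X²] = Var + (mean)², giving I: 22.79; II: 44.64; III: 15.75.
Overall E[X²] = 0.7·22.79 + 0.2·44.64 + 0.1·15.75 = 26.456.

26.456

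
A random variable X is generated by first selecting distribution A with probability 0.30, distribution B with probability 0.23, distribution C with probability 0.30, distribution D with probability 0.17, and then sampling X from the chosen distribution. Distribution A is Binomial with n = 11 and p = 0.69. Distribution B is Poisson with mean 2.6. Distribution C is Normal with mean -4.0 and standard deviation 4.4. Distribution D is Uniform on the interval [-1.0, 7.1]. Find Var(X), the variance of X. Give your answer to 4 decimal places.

28.4486

Per component, A: μ=7.59, E[X²]=59.961; B: μ=2.6, E[X²]=9.36; C: μ=-4, E[X²]=35.36; D: μ=3.05, E[X²]=14.77.
E[X] = 0.3·7.59 + 0.23·2.6 + 0.3·-4 + 0.17·3.05 = 2.1935.
E[X²] = 0.3·59.961 + 0.23·9.36 + 0.3·35.36 + 0.17·14.77 = 33.26.
Var(X) = E[X²] − (E[X])² = 33.26 − 4.81144 = 28.4486.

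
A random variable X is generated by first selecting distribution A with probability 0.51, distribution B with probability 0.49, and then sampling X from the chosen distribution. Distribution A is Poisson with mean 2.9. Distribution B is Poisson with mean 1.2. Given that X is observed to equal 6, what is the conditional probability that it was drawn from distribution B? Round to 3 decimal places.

Likelihoods P(X=6 | ·): A: 0.0454571; B: 0.00124911.
Posterior ∝ prior × likelihood. Numerator for B: 0.49·0.00124911 = 0.000612065.
Normalizing constant: 0.51·0.0454571 + 0.49·0.00124911 = 0.0237952.
P(B | observation) = 0.000612065 / 0.0237952 = 0.0257222.

0.026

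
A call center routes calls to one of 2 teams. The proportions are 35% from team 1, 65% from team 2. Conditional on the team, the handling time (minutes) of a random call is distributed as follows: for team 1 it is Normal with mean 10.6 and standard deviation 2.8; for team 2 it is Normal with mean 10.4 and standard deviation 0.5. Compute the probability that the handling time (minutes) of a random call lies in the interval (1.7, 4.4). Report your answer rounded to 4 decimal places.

0.0044

Conditional on each team, P(1.7 < X < 4.4): 1: 0.0126646; 2: 0.
By total probability, P(1.7 < X < 4.4) = 0.35·0.0126646 + 0.65·0 = 0.00443259.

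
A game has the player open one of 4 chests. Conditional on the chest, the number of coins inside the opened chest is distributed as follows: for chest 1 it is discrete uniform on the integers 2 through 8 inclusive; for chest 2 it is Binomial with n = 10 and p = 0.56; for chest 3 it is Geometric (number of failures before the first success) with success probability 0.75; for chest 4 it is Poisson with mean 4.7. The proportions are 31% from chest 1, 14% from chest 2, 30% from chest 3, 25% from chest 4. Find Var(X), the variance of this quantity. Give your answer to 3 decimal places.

Per component, 1: μ=5, E[X²]=29; 2: μ=5.6, E[X²]=33.824; 3: μ=0.333333, E[X²]=0.555556; 4: μ=4.7, E[X²]=26.79.
E[X] = 0.31·5 + 0.14·5.6 + 0.3·0.333333 + 0.25·4.7 = 3.609.
E[X²] = 0.31·29 + 0.14·33.824 + 0.3·0.555556 + 0.25·26.79 = 20.5895.
Var(X) = E[X²] − (E[X])² = 20.5895 − 13.0249 = 7.56465.

7.565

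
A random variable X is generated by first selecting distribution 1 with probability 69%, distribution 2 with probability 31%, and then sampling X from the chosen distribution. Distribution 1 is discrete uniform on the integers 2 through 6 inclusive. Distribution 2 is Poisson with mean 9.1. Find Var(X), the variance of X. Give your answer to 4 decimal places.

9.7645

Per component, 1: μ=4, E[X²]=18; 2: μ=9.1, E[X²]=91.91.
E[X] = 0.69·4 + 0.31·9.1 = 5.581.
E[X²] = 0.69·18 + 0.31·91.91 = 40.9121.
Var(X) = E[X²] − (E[X])² = 40.9121 − 31.1476 = 9.76454.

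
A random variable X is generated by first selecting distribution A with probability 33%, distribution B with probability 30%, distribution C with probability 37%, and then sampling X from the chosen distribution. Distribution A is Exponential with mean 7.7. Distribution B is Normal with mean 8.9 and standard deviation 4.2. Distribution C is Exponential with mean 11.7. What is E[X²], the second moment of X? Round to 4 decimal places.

For each component E[X²] = Var + (mean)², giving A: 118.58; B: 96.85; C: 273.78.
Overall E[X²] = 0.33·118.58 + 0.3·96.85 + 0.37·273.78 = 169.485.

169.4850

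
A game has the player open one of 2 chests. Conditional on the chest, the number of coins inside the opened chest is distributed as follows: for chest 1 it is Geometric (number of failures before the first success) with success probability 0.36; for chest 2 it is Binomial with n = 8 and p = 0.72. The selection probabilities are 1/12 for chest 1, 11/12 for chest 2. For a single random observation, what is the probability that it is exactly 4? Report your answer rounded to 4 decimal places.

0.1110

Conditional on each chest, P(X = 4): 1: 0.060398; 2: 0.115627.
By total probability, P(X = 4) = 0.0833333·0.060398 + 0.916667·0.115627 = 0.111025.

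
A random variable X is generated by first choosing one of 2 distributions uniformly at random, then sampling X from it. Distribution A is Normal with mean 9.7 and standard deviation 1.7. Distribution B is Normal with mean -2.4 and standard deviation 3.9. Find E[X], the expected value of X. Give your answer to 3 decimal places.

Component means — A: 9.7; B: -2.4.
E[X] = 0.5·9.7 + 0.5·-2.4 = 3.65.

3.650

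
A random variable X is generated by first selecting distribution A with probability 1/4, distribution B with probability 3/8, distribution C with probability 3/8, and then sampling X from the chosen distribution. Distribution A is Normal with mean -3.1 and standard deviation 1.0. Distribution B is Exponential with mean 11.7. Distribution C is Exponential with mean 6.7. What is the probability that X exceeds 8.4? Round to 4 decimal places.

0.2899

Conditional on each component, P(X > 8.4): A: 0; B: 0.487752; C: 0.285438.
By total probability, P(X > 8.4) = 0.25·0 + 0.375·0.487752 + 0.375·0.285438 = 0.289946.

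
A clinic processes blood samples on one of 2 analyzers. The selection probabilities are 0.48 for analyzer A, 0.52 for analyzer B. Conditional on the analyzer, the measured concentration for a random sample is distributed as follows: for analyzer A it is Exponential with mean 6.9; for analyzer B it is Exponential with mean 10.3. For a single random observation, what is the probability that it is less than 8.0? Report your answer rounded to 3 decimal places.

0.610

Conditional on each analyzer, P(X < 8.0): A: 0.686332; B: 0.540078.
By total probability, P(X < 8.0) = 0.48·0.686332 + 0.52·0.540078 = 0.61028.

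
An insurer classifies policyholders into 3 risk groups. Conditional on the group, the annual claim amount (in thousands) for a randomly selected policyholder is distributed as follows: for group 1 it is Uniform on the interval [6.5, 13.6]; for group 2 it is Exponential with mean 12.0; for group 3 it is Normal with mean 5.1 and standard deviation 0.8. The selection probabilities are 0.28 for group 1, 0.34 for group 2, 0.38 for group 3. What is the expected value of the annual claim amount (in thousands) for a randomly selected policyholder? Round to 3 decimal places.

Component means — 1: 10.05; 2: 12; 3: 5.1.
E[X] = 0.28·10.05 + 0.34·12 + 0.38·5.1 = 8.832.

8.832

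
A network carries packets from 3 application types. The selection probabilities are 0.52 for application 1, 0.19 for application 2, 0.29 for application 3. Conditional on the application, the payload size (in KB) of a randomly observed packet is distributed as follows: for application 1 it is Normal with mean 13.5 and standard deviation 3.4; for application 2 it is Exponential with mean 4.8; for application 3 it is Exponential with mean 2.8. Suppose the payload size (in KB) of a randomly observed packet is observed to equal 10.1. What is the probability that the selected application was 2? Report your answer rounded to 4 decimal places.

0.1081

Likelihoods f(10.1 | ·): 1: 0.0711679; 2: 0.0254057; 3: 0.00968902.
Posterior ∝ prior × likelihood. Numerator for 2: 0.19·0.0254057 = 0.00482708.
Normalizing constant: 0.52·0.0711679 + 0.19·0.0254057 + 0.29·0.00968902 = 0.0446442.
P(2 | observation) = 0.00482708 / 0.0446442 = 0.108123.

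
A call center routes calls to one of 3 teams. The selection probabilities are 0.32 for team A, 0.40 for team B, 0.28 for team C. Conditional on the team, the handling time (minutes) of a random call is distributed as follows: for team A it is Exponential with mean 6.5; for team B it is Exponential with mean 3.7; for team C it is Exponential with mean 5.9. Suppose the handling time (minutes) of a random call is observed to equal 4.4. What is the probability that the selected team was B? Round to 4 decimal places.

0.4092

Likelihoods f(4.4 | ·): A: 0.0781813; B: 0.0822887; C: 0.0804021.
Posterior ∝ prior × likelihood. Numerator for B: 0.4·0.0822887 = 0.0329155.
Normalizing constant: 0.32·0.0781813 + 0.4·0.0822887 + 0.28·0.0804021 = 0.0804461.
P(B | observation) = 0.0329155 / 0.0804461 = 0.409162.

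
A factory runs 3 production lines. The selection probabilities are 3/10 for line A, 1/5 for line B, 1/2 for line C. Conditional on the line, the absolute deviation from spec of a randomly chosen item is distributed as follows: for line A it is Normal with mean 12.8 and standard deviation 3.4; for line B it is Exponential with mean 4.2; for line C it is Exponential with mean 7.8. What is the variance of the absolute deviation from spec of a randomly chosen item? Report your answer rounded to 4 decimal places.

Per component, A: μ=12.8, E[X²]=175.4; B: μ=4.2, E[X²]=35.28; C: μ=7.8, E[X²]=121.68.
E[X] = 0.3·12.8 + 0.2·4.2 + 0.5·7.8 = 8.58.
E[X²] = 0.3·175.4 + 0.2·35.28 + 0.5·121.68 = 120.516.
Var(X) = E[X²] − (E[X])² = 120.516 − 73.6164 = 46.8996.

46.8996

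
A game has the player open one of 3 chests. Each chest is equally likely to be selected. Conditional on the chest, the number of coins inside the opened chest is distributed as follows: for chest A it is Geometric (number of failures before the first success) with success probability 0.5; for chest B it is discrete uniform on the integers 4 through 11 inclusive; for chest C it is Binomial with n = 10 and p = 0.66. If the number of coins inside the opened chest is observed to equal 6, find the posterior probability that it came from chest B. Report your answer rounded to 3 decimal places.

Likelihoods P(X=6 | ·): A: 0.0078125; B: 0.125; C: 0.231952.
Posterior ∝ prior × likelihood. Numerator for B: 0.333333·0.125 = 0.0416667.
Normalizing constant: 0.333333·0.0078125 + 0.333333·0.125 + 0.333333·0.231952 = 0.121588.
P(B | observation) = 0.0416667 / 0.121588 = 0.342687.

0.343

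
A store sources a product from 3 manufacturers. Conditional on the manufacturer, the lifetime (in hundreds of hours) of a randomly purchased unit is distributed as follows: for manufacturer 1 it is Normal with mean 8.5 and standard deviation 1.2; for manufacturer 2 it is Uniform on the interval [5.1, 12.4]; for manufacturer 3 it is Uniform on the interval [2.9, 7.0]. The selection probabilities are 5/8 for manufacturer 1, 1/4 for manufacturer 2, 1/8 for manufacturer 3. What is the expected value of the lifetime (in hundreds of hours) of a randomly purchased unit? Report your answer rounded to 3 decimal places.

Component means — 1: 8.5; 2: 8.75; 3: 4.95.
E[X] = 0.625·8.5 + 0.25·8.75 + 0.125·4.95 = 8.11875.

8.119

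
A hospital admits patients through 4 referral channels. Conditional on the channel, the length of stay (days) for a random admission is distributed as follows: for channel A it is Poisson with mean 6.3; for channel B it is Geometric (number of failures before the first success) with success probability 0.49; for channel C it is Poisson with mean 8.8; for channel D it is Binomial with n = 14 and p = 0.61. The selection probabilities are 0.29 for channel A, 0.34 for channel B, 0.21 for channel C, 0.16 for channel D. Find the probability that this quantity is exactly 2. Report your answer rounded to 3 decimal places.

0.055

Conditional on each channel, P(X = 2): A: 0.0364415; B: 0.127449; C: 0.00583638; D: 0.000419253.
By total probability, P(X = 2) = 0.29·0.0364415 + 0.34·0.127449 + 0.21·0.00583638 + 0.16·0.000419253 = 0.0551934.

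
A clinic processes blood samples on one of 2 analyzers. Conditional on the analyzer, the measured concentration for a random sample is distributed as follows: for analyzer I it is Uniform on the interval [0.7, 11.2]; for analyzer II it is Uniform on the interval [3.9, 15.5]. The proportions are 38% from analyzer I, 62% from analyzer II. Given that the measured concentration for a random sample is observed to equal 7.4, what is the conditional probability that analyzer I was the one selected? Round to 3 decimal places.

0.404

Likelihoods f(7.4 | ·): I: 0.0952381; II: 0.0862069.
Posterior ∝ prior × likelihood. Numerator for I: 0.38·0.0952381 = 0.0361905.
Normalizing constant: 0.38·0.0952381 + 0.62·0.0862069 = 0.0896388.
P(I | observation) = 0.0361905 / 0.0896388 = 0.403737.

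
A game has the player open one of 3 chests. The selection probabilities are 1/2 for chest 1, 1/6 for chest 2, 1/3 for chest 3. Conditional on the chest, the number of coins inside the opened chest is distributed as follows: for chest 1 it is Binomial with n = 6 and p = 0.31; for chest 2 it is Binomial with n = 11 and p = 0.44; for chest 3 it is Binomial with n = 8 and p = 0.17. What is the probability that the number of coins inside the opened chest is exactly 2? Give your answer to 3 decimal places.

Conditional on each chest, P(X = 2): 1: 0.326747; 2: 0.0576714; 3: 0.26456.
By total probability, P(X = 2) = 0.5·0.326747 + 0.166667·0.0576714 + 0.333333·0.26456 = 0.261172.

0.261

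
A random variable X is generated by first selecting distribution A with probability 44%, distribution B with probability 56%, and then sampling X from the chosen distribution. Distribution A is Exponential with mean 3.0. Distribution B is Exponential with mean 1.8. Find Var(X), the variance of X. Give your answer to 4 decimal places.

6.1292

Per component, A: μ=3, E[X²]=18; B: μ=1.8, E[X²]=6.48.
E[X] = 0.44·3 + 0.56·1.8 = 2.328.
E[X²] = 0.44·18 + 0.56·6.48 = 11.5488.
Var(X) = E[X²] − (E[X])² = 11.5488 − 5.41958 = 6.12922.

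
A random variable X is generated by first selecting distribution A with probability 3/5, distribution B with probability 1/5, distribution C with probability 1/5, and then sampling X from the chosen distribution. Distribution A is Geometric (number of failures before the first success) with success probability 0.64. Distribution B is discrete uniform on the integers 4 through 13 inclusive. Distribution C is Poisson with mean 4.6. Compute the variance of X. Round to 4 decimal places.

13.2224

Per component, A: μ=0.5625, E[X²]=1.19531; B: μ=8.5, E[X²]=80.5; C: μ=4.6, E[X²]=25.76.
E[X] = 0.6·0.5625 + 0.2·8.5 + 0.2·4.6 = 2.9575.
E[X²] = 0.6·1.19531 + 0.2·80.5 + 0.2·25.76 = 21.9692.
Var(X) = E[X²] − (E[X])² = 21.9692 − 8.74681 = 13.2224.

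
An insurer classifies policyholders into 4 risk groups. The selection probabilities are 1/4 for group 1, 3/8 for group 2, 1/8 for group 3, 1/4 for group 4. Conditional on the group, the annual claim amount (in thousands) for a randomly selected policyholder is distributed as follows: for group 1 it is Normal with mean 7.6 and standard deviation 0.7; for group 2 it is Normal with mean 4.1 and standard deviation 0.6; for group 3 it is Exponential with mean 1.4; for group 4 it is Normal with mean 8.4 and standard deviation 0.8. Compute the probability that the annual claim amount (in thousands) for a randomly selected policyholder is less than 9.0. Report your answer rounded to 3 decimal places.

0.937

Conditional on each group, P(X < 9.0): 1: 0.97725; 2: 1; 3: 0.998385; 4: 0.773373.
By total probability, P(X < 9.0) = 0.25·0.97725 + 0.375·1 + 0.125·0.998385 + 0.25·0.773373 = 0.937454.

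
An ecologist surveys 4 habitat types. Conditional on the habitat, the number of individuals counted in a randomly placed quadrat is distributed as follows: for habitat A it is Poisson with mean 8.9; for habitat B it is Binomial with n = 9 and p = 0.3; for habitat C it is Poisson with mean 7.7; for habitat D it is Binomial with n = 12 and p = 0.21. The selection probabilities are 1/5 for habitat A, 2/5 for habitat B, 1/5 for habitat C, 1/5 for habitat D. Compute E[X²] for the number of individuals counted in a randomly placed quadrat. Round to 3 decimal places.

For each component E[X²] = Var + (mean)², giving A: 88.11; B: 9.18; C: 66.99; D: 8.3412.
Overall E[X²] = 0.2·88.11 + 0.4·9.18 + 0.2·66.99 + 0.2·8.3412 = 36.3602.

36.360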